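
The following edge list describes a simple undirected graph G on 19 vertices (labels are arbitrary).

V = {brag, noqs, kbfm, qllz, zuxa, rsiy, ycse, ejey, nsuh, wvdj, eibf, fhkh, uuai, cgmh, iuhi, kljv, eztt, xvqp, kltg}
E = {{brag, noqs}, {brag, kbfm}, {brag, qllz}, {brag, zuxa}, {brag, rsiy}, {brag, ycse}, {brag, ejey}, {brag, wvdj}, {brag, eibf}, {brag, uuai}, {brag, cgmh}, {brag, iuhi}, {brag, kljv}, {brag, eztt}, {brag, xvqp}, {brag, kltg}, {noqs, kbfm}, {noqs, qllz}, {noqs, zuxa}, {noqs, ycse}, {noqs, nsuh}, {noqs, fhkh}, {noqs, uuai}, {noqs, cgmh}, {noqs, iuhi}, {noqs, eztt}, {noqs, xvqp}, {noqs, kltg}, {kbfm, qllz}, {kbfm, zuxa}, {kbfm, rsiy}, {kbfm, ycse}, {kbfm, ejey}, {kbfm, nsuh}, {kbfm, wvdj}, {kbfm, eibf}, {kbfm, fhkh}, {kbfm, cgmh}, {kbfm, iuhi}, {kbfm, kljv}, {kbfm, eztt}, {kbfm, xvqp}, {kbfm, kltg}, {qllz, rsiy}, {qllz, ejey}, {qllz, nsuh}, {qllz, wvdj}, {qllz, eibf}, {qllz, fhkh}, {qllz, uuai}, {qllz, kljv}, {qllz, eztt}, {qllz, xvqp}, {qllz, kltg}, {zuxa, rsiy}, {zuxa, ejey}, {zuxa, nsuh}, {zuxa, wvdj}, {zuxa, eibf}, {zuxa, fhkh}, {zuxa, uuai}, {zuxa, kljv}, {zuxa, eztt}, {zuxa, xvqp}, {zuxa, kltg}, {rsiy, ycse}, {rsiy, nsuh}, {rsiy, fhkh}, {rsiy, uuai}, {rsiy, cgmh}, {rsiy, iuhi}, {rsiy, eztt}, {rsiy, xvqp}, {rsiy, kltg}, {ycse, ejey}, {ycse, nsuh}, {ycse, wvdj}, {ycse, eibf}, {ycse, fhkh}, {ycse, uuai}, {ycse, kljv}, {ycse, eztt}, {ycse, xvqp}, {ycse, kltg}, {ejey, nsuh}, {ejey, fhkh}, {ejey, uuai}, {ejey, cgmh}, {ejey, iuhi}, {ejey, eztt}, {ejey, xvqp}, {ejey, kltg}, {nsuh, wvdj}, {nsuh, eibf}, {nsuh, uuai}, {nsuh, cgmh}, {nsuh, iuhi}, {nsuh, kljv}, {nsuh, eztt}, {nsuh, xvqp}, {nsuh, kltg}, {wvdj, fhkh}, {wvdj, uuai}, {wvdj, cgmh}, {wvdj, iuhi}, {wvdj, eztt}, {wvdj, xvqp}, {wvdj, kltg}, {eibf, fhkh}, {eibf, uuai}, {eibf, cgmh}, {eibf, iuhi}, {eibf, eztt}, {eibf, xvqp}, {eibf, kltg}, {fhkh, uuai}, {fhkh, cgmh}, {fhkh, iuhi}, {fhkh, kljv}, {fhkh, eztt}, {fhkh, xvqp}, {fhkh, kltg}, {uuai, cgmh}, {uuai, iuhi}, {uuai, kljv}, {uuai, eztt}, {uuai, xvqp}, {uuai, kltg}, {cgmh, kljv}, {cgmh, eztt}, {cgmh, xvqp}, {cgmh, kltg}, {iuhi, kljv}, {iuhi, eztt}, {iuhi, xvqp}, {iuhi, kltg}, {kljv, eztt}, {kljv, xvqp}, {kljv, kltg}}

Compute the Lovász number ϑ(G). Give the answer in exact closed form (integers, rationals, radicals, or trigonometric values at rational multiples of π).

deg(eibf) = 13; N(eibf) = {brag, kbfm, qllz, zuxa, ycse, nsuh, fhkh, uuai, cgmh, iuhi, eztt, xvqp, kltg}.
Vertex noqs has 13 neighbors: brag, kbfm, qllz, zuxa, ycse, nsuh, fhkh, uuai, cgmh, iuhi, eztt, xvqp, kltg.
deg(zuxa) = 14; N(zuxa) = {brag, noqs, kbfm, rsiy, ejey, nsuh, wvdj, eibf, fhkh, uuai, kljv, eztt, xvqp, kltg}.
Vertex brag has 16 neighbors: noqs, kbfm, qllz, zuxa, rsiy, ycse, ejey, wvdj, eibf, uuai, cgmh, iuhi, kljv, eztt, xvqp, kltg.
K_{6,5,3,3,2} (perfect); ϑ(G) = α(G) = max{6,5,3,3,2} = 6.
≈ 6.000000000 (to 9 d.p.).
Check 6 ≤ 6 ≤ 6: collapsed.

6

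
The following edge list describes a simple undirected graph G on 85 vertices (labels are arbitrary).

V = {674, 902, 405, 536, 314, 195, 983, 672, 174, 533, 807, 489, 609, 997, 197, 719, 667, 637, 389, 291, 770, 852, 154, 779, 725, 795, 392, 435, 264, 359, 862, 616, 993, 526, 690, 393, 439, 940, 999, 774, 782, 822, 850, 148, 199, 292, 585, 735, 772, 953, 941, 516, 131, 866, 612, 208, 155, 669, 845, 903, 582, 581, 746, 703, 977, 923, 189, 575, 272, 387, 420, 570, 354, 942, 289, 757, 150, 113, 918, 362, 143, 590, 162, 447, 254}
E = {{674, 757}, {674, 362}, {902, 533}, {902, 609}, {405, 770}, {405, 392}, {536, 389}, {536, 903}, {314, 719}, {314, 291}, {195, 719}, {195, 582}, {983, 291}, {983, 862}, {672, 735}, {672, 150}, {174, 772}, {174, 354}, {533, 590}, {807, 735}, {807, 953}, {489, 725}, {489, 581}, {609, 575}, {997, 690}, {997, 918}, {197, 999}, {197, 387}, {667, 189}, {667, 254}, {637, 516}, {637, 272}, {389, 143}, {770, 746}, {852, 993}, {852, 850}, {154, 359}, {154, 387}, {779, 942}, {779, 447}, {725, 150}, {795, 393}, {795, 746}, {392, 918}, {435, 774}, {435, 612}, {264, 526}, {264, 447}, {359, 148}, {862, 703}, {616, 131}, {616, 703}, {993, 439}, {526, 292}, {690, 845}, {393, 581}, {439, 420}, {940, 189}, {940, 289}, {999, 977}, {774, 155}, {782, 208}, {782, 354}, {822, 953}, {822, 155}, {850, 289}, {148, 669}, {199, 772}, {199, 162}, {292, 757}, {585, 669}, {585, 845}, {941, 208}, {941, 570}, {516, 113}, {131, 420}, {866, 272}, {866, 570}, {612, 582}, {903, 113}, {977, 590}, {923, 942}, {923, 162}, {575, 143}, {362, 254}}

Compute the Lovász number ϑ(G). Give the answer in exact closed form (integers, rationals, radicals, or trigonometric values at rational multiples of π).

N(862) = {983, 703}, |N(862)| = 2.
deg(590) = 2; N(590) = {533, 977}.
deg(162) = 2; N(162) = {199, 923}.
Vertex 953 has 2 neighbors: 807, 822.
2-regular, N=85; connected 2-regular on 85 ⇒ C_{85}.
The 43 distinct eigenvalues: [2.0, 1.995, 1.978, 1.951, 1.913, 1.865, 1.806, 1.738, 1.66, 1.573, 1.478, 1.374, 1.263, 1.145, 1.021, 0.891, 0.757, 0.618, 0.476, 0.331, 0.185, 0.037, -0.111, -0.258, -0.404, -0.547, -0.688, -0.825, -0.957, -1.084, -1.205, -1.32, -1.427, -1.527, -1.618, -1.7, -1.774, -1.837, -1.89, -1.933, -1.966, -1.988, -1.999].
Lovász: ϑ = −85(-2*cos(pi/85))/(2+-(-1)*2*cos(pi/85)) = 85*cos(pi/85)/(cos(pi/85) + 1).
= 42.4855… (decimal).
α=42, χ(Ḡ)=43; ϑ=85*cos(pi/85)/(cos(pi/85) + 1) lies between (both strict).

85*cos(pi/85)/(cos(pi/85) + 1)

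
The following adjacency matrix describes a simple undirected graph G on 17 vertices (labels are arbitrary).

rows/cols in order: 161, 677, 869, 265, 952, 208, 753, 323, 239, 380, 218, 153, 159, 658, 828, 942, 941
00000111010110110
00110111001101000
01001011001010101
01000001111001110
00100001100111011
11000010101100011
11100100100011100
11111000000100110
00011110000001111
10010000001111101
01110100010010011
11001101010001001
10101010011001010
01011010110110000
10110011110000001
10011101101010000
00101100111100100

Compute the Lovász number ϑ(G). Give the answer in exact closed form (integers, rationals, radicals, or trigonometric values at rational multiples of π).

Vertex 161 has 8 neighbors: 208, 753, 323, 380, 153, 159, 828, 942.
N(265) = {677, 323, 239, 380, 218, 658, 828, 942}, |N(265)| = 8.
deg(753) = 8; N(753) = {161, 677, 869, 208, 239, 159, 658, 828}.
Vertex 208 has 8 neighbors: 161, 677, 753, 239, 218, 153, 942, 941.
8-regular, N=17; Paley(17): SR with (k,λ,μ)=(8,3,4).
Distinct eigenvalues (to 4 d.p.): [8.0, 1.5616, -2.5616].
λ_max=8, λ_min=-sqrt(17)/2 - 1/2; ϑ = −17·λ_min/(λ_max−λ_min) = sqrt(17).
Numerically 4.12311.

sqrt(17)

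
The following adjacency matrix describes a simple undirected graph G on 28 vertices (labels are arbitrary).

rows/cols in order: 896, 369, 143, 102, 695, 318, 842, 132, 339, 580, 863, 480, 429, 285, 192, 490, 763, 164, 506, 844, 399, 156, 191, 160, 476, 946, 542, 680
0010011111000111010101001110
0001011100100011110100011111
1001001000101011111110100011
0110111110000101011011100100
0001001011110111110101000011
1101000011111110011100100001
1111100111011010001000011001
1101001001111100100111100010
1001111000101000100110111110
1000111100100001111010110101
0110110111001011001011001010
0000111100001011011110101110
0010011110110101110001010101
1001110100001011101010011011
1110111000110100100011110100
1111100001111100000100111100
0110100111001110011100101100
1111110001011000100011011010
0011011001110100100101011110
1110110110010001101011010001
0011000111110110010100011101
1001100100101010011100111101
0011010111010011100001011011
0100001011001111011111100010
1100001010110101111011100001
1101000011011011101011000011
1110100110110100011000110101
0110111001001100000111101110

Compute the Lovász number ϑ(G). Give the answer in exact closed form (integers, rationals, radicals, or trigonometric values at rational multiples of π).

7

deg(132) = 15; N(132) = {896, 369, 102, 842, 580, 863, 480, 429, 285, 763, 844, 399, 156, 191, 542}.
N(844) = {896, 369, 143, 695, 318, 132, 339, 480, 490, 763, 506, 399, 156, 160, 680}, |N(844)| = 15.
N(156) = {896, 102, 695, 132, 863, 429, 192, 164, 506, 844, 191, 160, 476, 946, 680}, |N(156)| = 15.
N(339) = {896, 102, 695, 318, 842, 863, 429, 763, 844, 399, 191, 160, 476, 946, 542}, |N(339)| = 15.
Every vertex has degree 15 (N=28); Kneser K(8,2) on C(8,2)=28 vertices.
The 3 distinct eigenvalues: [15.0, 1.0, -5.0].
Lovász (edge-transitive): ϑ = −28·(-5)/((15)−(-5)) = 7.
ϑ(G) ≈ 7.000000.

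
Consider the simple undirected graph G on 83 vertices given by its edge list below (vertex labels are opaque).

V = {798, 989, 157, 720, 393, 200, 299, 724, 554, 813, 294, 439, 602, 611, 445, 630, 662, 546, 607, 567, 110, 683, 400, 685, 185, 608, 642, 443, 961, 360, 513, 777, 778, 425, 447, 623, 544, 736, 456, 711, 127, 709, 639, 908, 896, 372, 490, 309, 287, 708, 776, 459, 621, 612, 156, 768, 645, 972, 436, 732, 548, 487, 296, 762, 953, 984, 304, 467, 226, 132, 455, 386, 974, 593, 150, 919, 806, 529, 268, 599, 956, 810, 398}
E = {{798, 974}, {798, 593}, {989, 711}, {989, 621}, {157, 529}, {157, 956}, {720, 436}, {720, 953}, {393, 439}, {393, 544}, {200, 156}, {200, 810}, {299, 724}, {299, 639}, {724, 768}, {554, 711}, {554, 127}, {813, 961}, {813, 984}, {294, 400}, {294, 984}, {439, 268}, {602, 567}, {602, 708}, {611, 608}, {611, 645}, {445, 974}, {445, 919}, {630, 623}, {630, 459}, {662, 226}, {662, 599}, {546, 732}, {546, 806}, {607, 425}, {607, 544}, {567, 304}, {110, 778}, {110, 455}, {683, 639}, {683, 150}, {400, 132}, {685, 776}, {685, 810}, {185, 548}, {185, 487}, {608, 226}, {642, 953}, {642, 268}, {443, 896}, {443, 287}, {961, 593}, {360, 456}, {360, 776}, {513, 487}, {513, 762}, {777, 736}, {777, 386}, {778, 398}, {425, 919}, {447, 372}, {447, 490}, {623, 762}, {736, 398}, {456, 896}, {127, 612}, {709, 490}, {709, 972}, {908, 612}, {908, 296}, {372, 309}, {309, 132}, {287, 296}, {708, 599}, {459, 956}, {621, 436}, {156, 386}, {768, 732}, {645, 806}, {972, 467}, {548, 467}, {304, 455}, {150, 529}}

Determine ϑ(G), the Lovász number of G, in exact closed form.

deg(132) = 2; N(132) = {400, 309}.
N(683) = {639, 150}, |N(683)| = 2.
Vertex 798 has 2 neighbors: 974, 593.
Vertex 623 has 2 neighbors: 630, 762.
Regular of degree 2 on 83 vertices: a single 83-cycle (edge-transitive).
The 42 distinct eigenvalues: [2.0, 1.99427, 1.97712, 1.94865, 1.90901, 1.85844, 1.79722, 1.72571, 1.64431, 1.5535, 1.45378, 1.34575, 1.23, 1.1072, 0.97807, 0.84333, 0.70376, 0.56016, 0.41335, 0.26418, 0.11349, -0.03785, -0.18897, -0.33901, -0.48711, -0.63242, -0.7741, -0.91135, -1.04338, -1.16944, -1.28879, -1.40077, -1.50472, -1.60005, -1.68622, -1.76273, -1.82914, -1.88507, -1.93021, -1.96429, -1.98712, -1.99857].
Lovász: ϑ = −83(-2*cos(pi/83))/(2+-(-1)*2*cos(pi/83)) = 83*cos(pi/83)/(cos(pi/83) + 1).
ϑ(G) ≈ 41.4851326.
α=41, χ(Ḡ)=42; ϑ=83*cos(pi/83)/(cos(pi/83) + 1) lies between (both strict).

83*cos(pi/83)/(cos(pi/83) + 1)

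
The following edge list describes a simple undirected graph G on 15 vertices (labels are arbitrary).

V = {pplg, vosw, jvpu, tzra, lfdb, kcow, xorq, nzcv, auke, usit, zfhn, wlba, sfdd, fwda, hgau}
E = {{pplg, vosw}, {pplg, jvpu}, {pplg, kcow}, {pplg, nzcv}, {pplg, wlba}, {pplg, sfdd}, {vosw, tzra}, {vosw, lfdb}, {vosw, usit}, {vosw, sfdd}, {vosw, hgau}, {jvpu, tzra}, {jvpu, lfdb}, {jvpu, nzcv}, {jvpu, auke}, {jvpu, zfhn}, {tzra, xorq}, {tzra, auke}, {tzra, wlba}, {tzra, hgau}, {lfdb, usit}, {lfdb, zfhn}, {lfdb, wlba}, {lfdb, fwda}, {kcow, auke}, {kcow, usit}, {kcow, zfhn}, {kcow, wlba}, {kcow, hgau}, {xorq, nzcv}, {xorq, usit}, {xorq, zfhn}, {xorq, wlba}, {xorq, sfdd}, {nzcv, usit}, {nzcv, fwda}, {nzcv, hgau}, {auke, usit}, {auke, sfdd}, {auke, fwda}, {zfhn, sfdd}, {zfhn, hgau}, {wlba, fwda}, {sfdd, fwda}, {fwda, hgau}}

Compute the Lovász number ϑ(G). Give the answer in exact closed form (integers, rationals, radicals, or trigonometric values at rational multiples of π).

5

N(fwda) = {lfdb, nzcv, auke, wlba, sfdd, hgau}, |N(fwda)| = 6.
N(kcow) = {pplg, auke, usit, zfhn, wlba, hgau}, |N(kcow)| = 6.
Vertex auke has 6 neighbors: jvpu, tzra, kcow, usit, sfdd, fwda.
deg(sfdd) = 6; N(sfdd) = {pplg, vosw, xorq, auke, zfhn, fwda}.
Regular of degree 6 on 15 vertices: this is K(6,2), the Kneser graph.
A has 3 distinct eigenvalues ≈ [6.0, 1.0, -3.0].
ϑ = −N·λ_min/(λ_max−λ_min) = −15·(-3)/(6−(-3)) = 5.
≈ 5.00000000 (to 8 d.p.).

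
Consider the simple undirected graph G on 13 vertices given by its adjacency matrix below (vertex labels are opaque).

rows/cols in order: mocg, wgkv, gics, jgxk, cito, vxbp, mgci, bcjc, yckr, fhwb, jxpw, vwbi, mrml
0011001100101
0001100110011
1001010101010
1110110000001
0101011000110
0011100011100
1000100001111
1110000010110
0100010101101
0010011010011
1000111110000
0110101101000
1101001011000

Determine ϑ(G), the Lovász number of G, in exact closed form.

sqrt(13)

Vertex wgkv has 6 neighbors: jgxk, cito, bcjc, yckr, vwbi, mrml.
deg(jxpw) = 6; N(jxpw) = {mocg, cito, vxbp, mgci, bcjc, yckr}.
N(cito) = {wgkv, jgxk, vxbp, mgci, jxpw, vwbi}, |N(cito)| = 6.
deg(mrml) = 6; N(mrml) = {mocg, wgkv, jgxk, mgci, yckr, fhwb}.
6-regular, N=13; Paley(13): SR with (k,λ,μ)=(6,2,3).
Distinct eigenvalues (to 4 d.p.): [6.0, 1.3028, -2.3028].
ϑ = −N·λ_min/(λ_max−λ_min) = −13·(-sqrt(13)/2 - 1/2)/(6−(-sqrt(13)/2 - 1/2)) = sqrt(13).
= 3.60555… (decimal).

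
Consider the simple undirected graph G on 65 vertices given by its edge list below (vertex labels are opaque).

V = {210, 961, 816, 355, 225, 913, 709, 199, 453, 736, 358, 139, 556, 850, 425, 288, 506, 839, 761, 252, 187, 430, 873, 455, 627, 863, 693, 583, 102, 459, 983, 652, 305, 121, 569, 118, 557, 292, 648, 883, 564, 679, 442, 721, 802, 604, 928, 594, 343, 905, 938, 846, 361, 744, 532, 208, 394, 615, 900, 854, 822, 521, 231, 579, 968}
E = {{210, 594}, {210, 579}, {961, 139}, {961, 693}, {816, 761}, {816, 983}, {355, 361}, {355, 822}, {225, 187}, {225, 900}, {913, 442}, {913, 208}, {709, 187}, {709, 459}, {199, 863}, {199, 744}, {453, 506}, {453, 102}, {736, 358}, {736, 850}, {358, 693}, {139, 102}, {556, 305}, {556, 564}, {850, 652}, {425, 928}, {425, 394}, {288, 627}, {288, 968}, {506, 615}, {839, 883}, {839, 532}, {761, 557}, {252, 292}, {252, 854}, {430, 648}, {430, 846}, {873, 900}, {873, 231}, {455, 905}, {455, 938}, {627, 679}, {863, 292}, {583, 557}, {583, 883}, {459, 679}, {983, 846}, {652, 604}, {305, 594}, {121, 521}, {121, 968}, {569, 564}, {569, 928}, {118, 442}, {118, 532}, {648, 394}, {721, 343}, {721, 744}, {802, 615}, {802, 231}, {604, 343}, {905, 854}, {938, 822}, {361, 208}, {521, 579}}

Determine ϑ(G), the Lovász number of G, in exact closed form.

65*cos(pi/65)/(cos(pi/65) + 1)

N(822) = {355, 938}, |N(822)| = 2.
deg(615) = 2; N(615) = {506, 802}.
Vertex 564 has 2 neighbors: 556, 569.
N(938) = {455, 822}, |N(938)| = 2.
65-vertex 2-regular graph: a single 65-cycle (edge-transitive).
spec(A) ≈ [2.0, 1.9907, 1.9627, 1.9165, 1.8523, 1.7709, 1.6729, 1.5593, 1.4312, 1.2897, 1.1361, 0.972, 0.7987, 0.618, 0.4316, 0.2411, 0.0483, -0.1449, -0.3367, -0.5254, -0.7092, -0.8864, -1.0553, -1.2143, -1.362, -1.497, -1.618, -1.7239, -1.8137, -1.8866, -1.9419, -1.979, -1.9977] (distinct, 4 d.p.).
With N=65: ϑ(G) = 65·(-(-1)*2*cos(pi/65))/(2−(-2*cos(pi/65))) = 65*cos(pi/65)/(cos(pi/65) + 1).
Numerically 32.48101.
Sandwich: α(G)=32 ≤ ϑ(G)=65*cos(pi/65)/(cos(pi/65) + 1) ≤ χ(Ḡ)=33 (both strict).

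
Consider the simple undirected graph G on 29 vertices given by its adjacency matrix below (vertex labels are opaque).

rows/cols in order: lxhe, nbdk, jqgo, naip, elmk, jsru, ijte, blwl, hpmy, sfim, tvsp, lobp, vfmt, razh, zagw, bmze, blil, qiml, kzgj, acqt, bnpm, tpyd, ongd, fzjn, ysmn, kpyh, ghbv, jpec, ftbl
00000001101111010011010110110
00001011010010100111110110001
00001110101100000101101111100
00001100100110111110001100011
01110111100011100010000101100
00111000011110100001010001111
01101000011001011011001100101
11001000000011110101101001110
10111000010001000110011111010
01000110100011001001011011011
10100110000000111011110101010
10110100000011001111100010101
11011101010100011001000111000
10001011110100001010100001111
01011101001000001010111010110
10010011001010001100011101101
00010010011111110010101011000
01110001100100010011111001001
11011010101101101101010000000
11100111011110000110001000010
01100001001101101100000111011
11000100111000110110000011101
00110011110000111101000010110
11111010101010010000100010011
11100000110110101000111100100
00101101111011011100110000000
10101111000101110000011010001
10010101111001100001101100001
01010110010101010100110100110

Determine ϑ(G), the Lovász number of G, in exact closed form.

sqrt(29)

deg(jpec) = 14; N(jpec) = {lxhe, naip, jsru, blwl, hpmy, sfim, tvsp, razh, zagw, acqt, bnpm, ongd, fzjn, ftbl}.
deg(ongd) = 14; N(ongd) = {jqgo, naip, ijte, blwl, hpmy, sfim, zagw, bmze, blil, qiml, acqt, ysmn, ghbv, jpec}.
deg(fzjn) = 14; N(fzjn) = {lxhe, nbdk, jqgo, naip, elmk, ijte, hpmy, tvsp, vfmt, bmze, bnpm, ysmn, jpec, ftbl}.
Vertex elmk has 14 neighbors: nbdk, jqgo, naip, jsru, ijte, blwl, hpmy, vfmt, razh, zagw, kzgj, fzjn, kpyh, ghbv.
deg(v) = 14 for all v (|V|=29); SR(29,14,6,7) — a Paley graph.
The 3 distinct eigenvalues: [14.0, 2.1926, -3.1926].
ϑ = −N·λ_min/(λ_max−λ_min) = −29·(-sqrt(29)/2 - 1/2)/(14−(-sqrt(29)/2 - 1/2)) = sqrt(29).
Numerically 5.38516481.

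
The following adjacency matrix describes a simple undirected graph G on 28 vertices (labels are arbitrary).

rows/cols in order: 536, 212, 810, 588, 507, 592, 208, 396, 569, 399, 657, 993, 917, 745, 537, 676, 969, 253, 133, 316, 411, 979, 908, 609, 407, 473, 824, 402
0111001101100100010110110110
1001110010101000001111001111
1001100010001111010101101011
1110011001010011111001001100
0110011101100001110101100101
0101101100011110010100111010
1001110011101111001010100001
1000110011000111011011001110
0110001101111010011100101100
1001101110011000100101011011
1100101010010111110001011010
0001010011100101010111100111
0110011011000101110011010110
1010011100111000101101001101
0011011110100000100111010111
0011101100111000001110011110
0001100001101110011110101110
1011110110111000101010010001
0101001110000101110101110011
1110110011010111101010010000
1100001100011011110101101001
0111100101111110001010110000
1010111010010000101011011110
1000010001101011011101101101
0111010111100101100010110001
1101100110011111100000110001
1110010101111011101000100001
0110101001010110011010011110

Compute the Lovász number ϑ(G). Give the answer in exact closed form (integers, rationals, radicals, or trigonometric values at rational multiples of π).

Vertex 592 has 15 neighbors: 212, 588, 507, 208, 396, 993, 917, 745, 537, 253, 316, 908, 609, 407, 824.
N(993) = {588, 592, 569, 399, 657, 745, 676, 253, 316, 411, 979, 908, 473, 824, 402}, |N(993)| = 15.
deg(536) = 15; N(536) = {212, 810, 588, 208, 396, 399, 657, 745, 253, 316, 411, 908, 609, 473, 824}.
N(208) = {536, 588, 507, 592, 569, 399, 657, 917, 745, 537, 676, 133, 411, 908, 402}, |N(208)| = 15.
15-regular, N=28; this is K(8,2), the Kneser graph.
The 3 distinct eigenvalues: [15.0, 1.0, -5.0].
λ_max=15, λ_min=-5; ϑ = −28·λ_min/(λ_max−λ_min) = 7.
Numerically 7.000000.

7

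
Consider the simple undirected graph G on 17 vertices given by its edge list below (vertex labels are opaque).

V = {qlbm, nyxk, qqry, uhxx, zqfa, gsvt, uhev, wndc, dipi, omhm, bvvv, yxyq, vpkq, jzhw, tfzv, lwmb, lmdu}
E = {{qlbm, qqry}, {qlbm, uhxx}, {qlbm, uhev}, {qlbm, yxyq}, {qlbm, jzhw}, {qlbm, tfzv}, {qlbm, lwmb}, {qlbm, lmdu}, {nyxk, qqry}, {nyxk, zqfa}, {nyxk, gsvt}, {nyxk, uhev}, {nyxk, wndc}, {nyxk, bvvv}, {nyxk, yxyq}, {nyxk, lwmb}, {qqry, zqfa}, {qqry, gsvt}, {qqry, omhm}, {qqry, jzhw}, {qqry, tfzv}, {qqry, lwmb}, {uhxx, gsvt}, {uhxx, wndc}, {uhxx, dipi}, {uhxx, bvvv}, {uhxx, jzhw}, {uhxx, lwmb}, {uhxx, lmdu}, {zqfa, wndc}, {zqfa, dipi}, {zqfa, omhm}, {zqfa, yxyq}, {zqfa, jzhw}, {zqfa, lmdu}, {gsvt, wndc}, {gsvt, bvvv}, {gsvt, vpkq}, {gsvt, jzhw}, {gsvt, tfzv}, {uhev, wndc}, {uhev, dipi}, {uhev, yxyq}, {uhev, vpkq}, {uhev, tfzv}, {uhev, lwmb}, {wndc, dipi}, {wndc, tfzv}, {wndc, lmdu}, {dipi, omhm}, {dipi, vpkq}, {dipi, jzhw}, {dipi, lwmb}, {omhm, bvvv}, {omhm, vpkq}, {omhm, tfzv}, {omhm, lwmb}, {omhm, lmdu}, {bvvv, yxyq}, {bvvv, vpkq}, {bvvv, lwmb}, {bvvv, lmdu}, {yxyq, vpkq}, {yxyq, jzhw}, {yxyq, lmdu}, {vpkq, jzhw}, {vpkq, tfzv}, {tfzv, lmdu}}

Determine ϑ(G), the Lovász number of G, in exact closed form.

Vertex lwmb has 8 neighbors: qlbm, nyxk, qqry, uhxx, uhev, dipi, omhm, bvvv.
N(uhev) = {qlbm, nyxk, wndc, dipi, yxyq, vpkq, tfzv, lwmb}, |N(uhev)| = 8.
deg(dipi) = 8; N(dipi) = {uhxx, zqfa, uhev, wndc, omhm, vpkq, jzhw, lwmb}.
deg(yxyq) = 8; N(yxyq) = {qlbm, nyxk, zqfa, uhev, bvvv, vpkq, jzhw, lmdu}.
G on 17 vertices is 8-regular; Paley(17): SR with (k,λ,μ)=(8,3,4).
The 3 distinct eigenvalues: [8.0, 1.56155, -2.56155].
Lovász (edge-transitive): ϑ = −17·(-sqrt(17)/2 - 1/2)/((8)−(-sqrt(17)/2 - 1/2)) = sqrt(17).
Numerically 4.1231056.

sqrt(17)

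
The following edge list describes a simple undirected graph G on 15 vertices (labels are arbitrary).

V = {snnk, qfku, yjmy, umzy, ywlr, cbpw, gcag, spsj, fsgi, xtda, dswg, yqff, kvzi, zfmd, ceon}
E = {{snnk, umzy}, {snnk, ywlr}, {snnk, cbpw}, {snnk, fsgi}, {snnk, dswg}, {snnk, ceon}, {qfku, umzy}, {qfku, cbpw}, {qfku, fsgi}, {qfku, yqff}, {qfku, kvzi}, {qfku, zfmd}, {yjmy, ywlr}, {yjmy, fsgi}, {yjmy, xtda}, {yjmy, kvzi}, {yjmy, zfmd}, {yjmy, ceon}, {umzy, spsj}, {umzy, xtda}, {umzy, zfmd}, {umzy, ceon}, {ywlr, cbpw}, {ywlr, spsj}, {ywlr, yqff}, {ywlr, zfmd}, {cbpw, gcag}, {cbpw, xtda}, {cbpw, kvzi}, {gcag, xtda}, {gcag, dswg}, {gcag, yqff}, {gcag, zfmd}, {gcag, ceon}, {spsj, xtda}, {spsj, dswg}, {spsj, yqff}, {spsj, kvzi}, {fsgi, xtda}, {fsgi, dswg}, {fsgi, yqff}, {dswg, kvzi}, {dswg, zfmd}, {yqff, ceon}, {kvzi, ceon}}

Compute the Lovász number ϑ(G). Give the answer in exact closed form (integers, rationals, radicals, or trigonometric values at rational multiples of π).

5

N(ceon) = {snnk, yjmy, umzy, gcag, yqff, kvzi}, |N(ceon)| = 6.
deg(umzy) = 6; N(umzy) = {snnk, qfku, spsj, xtda, zfmd, ceon}.
deg(spsj) = 6; N(spsj) = {umzy, ywlr, xtda, dswg, yqff, kvzi}.
N(ywlr) = {snnk, yjmy, cbpw, spsj, yqff, zfmd}, |N(ywlr)| = 6.
deg(v) = 6 for all v (|V|=15); this is K(6,2), the Kneser graph.
The 3 distinct eigenvalues: [6.0, 1.0, -3.0].
ϑ = −N·λ_min/(λ_max−λ_min) = −15·(-3)/(6−(-3)) = 5.
= 5.0000000… (decimal).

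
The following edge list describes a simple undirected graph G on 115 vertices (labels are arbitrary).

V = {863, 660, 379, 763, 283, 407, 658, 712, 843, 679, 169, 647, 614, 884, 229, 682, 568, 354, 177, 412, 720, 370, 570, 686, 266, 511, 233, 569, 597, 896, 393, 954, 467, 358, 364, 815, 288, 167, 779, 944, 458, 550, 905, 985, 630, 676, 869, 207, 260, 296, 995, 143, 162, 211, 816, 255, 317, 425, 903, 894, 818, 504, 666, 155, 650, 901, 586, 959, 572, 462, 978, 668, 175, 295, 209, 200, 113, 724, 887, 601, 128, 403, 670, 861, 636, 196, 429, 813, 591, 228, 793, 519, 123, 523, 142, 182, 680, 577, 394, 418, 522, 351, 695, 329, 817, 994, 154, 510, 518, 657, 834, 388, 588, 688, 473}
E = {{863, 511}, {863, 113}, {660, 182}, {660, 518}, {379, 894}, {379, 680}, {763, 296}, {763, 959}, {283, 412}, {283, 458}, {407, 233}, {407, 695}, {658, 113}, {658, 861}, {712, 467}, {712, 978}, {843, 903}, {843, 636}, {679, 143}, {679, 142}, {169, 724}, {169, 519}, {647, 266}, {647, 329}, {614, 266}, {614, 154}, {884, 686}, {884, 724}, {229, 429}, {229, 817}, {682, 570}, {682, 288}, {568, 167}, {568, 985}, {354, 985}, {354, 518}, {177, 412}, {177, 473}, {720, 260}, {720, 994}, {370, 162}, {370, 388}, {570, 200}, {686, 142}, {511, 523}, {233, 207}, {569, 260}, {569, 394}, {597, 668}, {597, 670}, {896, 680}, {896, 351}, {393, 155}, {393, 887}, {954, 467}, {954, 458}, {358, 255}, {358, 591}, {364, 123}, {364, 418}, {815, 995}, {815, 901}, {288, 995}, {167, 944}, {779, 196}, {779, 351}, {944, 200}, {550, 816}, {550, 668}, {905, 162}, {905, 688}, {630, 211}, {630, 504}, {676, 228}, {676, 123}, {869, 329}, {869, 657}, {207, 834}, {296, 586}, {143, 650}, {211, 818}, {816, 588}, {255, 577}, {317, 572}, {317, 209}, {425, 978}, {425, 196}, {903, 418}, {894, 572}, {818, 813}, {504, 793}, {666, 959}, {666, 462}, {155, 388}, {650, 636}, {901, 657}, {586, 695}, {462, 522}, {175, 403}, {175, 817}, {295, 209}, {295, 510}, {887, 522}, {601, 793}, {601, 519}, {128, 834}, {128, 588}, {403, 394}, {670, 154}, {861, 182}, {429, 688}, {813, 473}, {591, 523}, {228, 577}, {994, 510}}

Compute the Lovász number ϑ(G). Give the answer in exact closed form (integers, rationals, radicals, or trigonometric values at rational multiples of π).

Vertex 511 has 2 neighbors: 863, 523.
deg(577) = 2; N(577) = {255, 228}.
Vertex 650 has 2 neighbors: 143, 636.
N(658) = {113, 861}, |N(658)| = 2.
Regular of degree 2 on 115 vertices: the odd cycle C_{115}.
The 58 distinct eigenvalues: [2.0, 1.99702, 1.98807, 1.97319, 1.95243, 1.92583, 1.89349, 1.8555, 1.81197, 1.76304, 1.70884, 1.64954, 1.58532, 1.51637, 1.44289, 1.36511, 1.28325, 1.19756, 1.1083, 1.01573, 0.92013, 0.82178, 0.72098, 0.61803, 0.51324, 0.40691, 0.29937, 0.19094, 0.08193, -0.02732, -0.13648, -0.24524, -0.35327, -0.46025, -0.56585, -0.66976, -0.77167, -0.87128, -0.96829, -1.06241, -1.15336, -1.24087, -1.32467, -1.40452, -1.48018, -1.55142, -1.61803, -1.67982, -1.73659, -1.78817, -1.83442, -1.8752, -1.91038, -1.93985, -1.96354, -1.98137, -1.99329, -1.99925].
λ_max=2, λ_min=-2*cos(pi/115); ϑ = −115·λ_min/(λ_max−λ_min) = 115*cos(pi/115)/(cos(pi/115) + 1).
= 57.489271… (decimal).
Sandwich: α(G)=57 ≤ ϑ(G)=115*cos(pi/115)/(cos(pi/115) + 1) ≤ χ(Ḡ)=58 (both strict).

115*cos(pi/115)/(cos(pi/115) + 1)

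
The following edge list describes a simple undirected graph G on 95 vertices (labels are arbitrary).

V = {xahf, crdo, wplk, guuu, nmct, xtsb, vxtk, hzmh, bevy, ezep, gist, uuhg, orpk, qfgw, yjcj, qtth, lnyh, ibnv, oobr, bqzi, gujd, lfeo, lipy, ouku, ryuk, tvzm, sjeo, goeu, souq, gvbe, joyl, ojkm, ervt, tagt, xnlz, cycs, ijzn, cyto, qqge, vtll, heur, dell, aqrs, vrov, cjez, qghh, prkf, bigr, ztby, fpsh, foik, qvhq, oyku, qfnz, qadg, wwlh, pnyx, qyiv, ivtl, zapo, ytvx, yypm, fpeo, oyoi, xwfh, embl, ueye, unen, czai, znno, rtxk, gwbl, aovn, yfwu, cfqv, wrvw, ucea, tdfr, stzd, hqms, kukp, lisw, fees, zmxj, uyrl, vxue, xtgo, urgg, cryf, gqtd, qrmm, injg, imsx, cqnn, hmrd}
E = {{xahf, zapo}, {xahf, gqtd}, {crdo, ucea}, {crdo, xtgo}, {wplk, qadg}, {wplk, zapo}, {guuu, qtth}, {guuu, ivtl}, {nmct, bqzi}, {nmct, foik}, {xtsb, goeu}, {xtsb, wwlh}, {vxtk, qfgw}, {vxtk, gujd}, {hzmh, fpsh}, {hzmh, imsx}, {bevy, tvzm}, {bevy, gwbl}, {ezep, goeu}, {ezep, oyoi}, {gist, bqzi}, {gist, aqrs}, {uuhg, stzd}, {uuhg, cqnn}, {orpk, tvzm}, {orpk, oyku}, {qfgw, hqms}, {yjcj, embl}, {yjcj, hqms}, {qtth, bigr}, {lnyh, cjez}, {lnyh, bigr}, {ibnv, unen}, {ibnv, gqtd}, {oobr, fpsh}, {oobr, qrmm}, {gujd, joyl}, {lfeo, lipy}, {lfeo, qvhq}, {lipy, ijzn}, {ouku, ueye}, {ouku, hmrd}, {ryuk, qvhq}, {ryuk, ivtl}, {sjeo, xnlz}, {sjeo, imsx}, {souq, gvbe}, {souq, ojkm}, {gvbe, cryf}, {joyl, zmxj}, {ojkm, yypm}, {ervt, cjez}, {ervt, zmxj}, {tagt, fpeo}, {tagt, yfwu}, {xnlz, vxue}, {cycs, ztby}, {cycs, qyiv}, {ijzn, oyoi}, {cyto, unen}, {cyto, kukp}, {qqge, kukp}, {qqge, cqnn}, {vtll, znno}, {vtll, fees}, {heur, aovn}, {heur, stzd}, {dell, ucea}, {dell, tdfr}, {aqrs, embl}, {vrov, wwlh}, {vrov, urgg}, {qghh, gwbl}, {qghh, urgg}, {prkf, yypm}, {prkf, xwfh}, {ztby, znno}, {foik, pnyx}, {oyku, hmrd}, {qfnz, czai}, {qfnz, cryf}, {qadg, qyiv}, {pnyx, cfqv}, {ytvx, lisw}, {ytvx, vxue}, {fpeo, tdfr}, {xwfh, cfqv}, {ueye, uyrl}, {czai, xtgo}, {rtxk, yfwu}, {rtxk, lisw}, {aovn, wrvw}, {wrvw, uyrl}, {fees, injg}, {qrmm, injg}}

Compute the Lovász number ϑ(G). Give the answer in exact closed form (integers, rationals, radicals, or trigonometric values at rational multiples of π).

95*cos(pi/95)/(cos(pi/95) + 1)

N(prkf) = {yypm, xwfh}, |N(prkf)| = 2.
Vertex ivtl has 2 neighbors: guuu, ryuk.
Vertex bigr has 2 neighbors: qtth, lnyh.
Vertex vtll has 2 neighbors: znno, fees.
G on 95 vertices is 2-regular; connected 2-regular on 95 ⇒ C_{95}.
Distinct eigenvalues (to 3 d.p.): [2.0, 1.996, 1.983, 1.961, 1.93, 1.892, 1.845, 1.789, 1.727, 1.656, 1.578, 1.494, 1.402, 1.305, 1.202, 1.094, 0.981, 0.864, 0.742, 0.618, 0.491, 0.362, 0.231, 0.099, -0.033, -0.165, -0.297, -0.427, -0.555, -0.681, -0.803, -0.923, -1.038, -1.149, -1.254, -1.355, -1.449, -1.537, -1.618, -1.692, -1.759, -1.818, -1.869, -1.912, -1.947, -1.973, -1.99, -1.999].
λ_max=2, λ_min=-2*cos(pi/95); ϑ = −95·λ_min/(λ_max−λ_min) = 95*cos(pi/95)/(cos(pi/95) + 1).
= 47.4870113… (decimal).
47 ≤ 95*cos(pi/95)/(cos(pi/95) + 1) ≤ 48: both strict.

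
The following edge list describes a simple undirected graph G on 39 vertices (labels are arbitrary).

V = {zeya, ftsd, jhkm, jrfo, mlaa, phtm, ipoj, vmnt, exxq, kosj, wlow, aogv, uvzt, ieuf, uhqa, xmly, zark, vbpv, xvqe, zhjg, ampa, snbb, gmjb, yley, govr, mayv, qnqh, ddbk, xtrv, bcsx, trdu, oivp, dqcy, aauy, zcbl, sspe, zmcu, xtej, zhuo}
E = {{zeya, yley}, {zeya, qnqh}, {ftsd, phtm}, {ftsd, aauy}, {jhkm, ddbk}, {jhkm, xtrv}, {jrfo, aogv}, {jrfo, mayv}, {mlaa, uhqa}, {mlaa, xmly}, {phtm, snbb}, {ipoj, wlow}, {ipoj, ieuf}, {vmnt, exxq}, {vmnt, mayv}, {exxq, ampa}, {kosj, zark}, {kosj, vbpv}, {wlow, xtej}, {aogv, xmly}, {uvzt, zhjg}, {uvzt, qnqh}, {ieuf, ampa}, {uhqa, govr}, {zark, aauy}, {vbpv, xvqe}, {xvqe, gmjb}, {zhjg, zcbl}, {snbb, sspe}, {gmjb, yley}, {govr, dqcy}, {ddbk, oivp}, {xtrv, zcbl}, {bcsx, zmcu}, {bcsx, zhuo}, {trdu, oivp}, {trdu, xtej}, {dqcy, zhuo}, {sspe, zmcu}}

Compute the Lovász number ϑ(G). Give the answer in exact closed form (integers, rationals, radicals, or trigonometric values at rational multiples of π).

39*cos(pi/39)/(cos(pi/39) + 1)

deg(uvzt) = 2; N(uvzt) = {zhjg, qnqh}.
N(gmjb) = {xvqe, yley}, |N(gmjb)| = 2.
N(jhkm) = {ddbk, xtrv}, |N(jhkm)| = 2.
deg(dqcy) = 2; N(dqcy) = {govr, zhuo}.
Every vertex has degree 2 (N=39); connected 2-regular on 39 ⇒ C_{39}.
A has 20 distinct eigenvalues ≈ [2.0, 1.9741, 1.8971, 1.7709, 1.5989, 1.3854, 1.1361, 0.8574, 0.5564, 0.2411, -0.0805, -0.4001, -0.7092, -1.0, -1.2649, -1.497, -1.6904, -1.84, -1.9419, -1.9935].
λ_max=2, λ_min=-2*cos(pi/39); ϑ = −39·λ_min/(λ_max−λ_min) = 39*cos(pi/39)/(cos(pi/39) + 1).
ϑ(G) ≈ 19.46833241.
α=19, χ(Ḡ)=20; ϑ=39*cos(pi/39)/(cos(pi/39) + 1) lies between (both strict).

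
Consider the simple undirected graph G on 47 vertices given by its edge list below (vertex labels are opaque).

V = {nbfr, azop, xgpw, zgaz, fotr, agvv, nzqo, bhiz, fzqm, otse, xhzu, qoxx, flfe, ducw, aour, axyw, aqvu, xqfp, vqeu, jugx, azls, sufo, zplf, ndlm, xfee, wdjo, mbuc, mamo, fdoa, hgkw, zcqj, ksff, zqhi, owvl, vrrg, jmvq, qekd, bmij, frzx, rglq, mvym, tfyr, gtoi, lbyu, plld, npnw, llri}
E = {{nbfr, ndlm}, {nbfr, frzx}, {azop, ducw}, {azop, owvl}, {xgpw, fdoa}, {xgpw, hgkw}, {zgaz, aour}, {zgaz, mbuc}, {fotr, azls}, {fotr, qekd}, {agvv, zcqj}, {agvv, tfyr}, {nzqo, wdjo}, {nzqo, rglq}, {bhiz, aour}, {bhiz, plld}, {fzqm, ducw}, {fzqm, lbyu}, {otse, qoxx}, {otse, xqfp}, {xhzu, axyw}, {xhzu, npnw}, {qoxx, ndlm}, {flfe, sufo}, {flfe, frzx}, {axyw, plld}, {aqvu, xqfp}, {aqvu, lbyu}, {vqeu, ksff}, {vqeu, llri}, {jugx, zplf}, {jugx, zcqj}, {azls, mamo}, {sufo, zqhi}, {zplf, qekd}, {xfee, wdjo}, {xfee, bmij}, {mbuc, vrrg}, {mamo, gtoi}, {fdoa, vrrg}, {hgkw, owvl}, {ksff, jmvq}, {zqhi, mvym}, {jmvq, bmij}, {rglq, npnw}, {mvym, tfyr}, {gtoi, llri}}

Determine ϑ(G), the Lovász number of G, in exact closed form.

N(plld) = {bhiz, axyw}, |N(plld)| = 2.
Vertex frzx has 2 neighbors: nbfr, flfe.
N(zqhi) = {sufo, mvym}, |N(zqhi)| = 2.
N(agvv) = {zcqj, tfyr}, |N(agvv)| = 2.
Every vertex has degree 2 (N=47); a single 47-cycle (edge-transitive).
spec(A) ≈ [2.0, 1.982, 1.929, 1.841, 1.721, 1.57, 1.39, 1.186, 0.961, 0.719, 0.464, 0.2, -0.067, -0.333, -0.593, -0.842, -1.076, -1.291, -1.483, -1.649, -1.785, -1.889, -1.96, -1.996] (distinct, 3 d.p.).
Lovász: ϑ = −47(-2*cos(pi/47))/(2+-(-1)*2*cos(pi/47)) = 47*cos(pi/47)/(cos(pi/47) + 1).
= 23.4737… (decimal).
23 ≤ 47*cos(pi/47)/(cos(pi/47) + 1) ≤ 24: both strict.

47*cos(pi/47)/(cos(pi/47) + 1)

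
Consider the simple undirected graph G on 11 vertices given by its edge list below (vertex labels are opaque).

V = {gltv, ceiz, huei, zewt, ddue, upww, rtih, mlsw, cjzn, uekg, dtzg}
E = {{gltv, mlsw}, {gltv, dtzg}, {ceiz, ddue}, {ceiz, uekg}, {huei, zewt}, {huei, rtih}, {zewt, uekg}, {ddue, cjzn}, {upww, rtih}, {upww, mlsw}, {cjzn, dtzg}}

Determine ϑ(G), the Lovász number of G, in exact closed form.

11*cos(pi/11)/(cos(pi/11) + 1)

deg(huei) = 2; N(huei) = {zewt, rtih}.
Vertex uekg has 2 neighbors: ceiz, zewt.
deg(upww) = 2; N(upww) = {rtih, mlsw}.
deg(rtih) = 2; N(rtih) = {huei, upww}.
deg(v) = 2 for all v (|V|=11); connected 2-regular on 11 ⇒ C_{11}.
Distinct eigenvalues (to 3 d.p.): [2.0, 1.683, 0.831, -0.285, -1.31, -1.919].
−11·(-2*cos(pi/11)) / ((2)−(-2*cos(pi/11))) = 11*cos(pi/11)/(cos(pi/11) + 1) = ϑ(G).
Numerically 5.38630291.
5 ≤ 11*cos(pi/11)/(cos(pi/11) + 1) ≤ 6: both strict.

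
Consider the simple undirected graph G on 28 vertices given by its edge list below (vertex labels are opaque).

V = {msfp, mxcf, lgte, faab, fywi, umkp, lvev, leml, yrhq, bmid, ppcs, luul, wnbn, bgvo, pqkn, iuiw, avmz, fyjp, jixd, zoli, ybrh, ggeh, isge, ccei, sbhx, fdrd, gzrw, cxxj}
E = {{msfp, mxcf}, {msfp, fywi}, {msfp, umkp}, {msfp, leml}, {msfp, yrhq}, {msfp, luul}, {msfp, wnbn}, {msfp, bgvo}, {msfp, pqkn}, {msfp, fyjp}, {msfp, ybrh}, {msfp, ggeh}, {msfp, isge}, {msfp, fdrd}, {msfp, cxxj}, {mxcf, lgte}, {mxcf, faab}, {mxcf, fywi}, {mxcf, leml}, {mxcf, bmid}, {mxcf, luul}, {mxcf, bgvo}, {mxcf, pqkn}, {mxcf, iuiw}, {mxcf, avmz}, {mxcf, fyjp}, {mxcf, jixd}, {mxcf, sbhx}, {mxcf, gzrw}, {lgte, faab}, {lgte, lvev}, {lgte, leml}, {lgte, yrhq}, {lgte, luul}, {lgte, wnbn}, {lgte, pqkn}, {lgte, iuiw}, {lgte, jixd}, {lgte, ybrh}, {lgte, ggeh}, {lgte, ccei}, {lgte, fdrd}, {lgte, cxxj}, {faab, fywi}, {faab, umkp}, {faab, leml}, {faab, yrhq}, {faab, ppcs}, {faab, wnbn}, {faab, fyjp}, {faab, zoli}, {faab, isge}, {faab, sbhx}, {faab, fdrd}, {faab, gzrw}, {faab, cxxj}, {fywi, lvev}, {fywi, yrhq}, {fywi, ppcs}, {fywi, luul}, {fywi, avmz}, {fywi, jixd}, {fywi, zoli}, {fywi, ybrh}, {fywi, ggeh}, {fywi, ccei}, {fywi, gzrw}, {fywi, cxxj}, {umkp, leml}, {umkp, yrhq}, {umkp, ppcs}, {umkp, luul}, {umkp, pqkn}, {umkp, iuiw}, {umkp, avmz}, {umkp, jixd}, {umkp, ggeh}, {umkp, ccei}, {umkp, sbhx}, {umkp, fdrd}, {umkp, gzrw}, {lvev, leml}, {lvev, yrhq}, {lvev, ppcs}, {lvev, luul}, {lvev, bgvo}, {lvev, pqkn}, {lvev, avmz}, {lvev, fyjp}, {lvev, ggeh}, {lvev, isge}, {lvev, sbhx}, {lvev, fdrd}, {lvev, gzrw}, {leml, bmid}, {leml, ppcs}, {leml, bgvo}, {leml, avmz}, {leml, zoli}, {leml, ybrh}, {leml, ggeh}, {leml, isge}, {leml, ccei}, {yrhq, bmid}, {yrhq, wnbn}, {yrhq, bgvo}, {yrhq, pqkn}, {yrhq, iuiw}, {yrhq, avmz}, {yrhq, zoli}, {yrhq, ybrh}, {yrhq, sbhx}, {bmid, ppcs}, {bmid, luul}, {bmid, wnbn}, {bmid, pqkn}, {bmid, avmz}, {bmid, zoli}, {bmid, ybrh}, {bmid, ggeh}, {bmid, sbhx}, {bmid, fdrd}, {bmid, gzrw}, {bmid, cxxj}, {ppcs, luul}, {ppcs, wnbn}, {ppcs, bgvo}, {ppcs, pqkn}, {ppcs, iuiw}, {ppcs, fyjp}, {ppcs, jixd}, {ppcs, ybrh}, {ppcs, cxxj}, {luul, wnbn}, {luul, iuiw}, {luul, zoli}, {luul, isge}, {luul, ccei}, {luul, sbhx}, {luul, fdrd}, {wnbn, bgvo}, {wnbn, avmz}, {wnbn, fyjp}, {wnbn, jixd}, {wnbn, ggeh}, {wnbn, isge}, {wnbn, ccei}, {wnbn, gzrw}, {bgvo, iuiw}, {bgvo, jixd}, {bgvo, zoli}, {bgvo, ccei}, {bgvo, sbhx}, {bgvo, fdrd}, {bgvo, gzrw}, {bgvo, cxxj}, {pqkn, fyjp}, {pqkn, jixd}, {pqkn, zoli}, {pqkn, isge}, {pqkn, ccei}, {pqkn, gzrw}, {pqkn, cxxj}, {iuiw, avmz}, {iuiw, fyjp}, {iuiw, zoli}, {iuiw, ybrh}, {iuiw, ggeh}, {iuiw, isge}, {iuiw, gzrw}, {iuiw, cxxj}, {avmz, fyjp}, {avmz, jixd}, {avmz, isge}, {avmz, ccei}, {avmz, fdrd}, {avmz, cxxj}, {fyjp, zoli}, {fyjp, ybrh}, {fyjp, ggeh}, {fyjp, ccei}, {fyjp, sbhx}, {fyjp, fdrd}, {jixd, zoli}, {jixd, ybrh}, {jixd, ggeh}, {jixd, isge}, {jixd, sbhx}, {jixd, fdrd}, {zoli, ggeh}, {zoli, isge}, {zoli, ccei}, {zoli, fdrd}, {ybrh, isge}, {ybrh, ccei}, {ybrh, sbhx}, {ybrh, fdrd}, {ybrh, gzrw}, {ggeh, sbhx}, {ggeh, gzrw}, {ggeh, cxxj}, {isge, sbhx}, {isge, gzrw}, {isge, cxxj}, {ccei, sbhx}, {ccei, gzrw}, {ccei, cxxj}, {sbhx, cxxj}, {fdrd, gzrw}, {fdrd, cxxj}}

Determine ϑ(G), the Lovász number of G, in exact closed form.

7

N(lgte) = {mxcf, faab, lvev, leml, yrhq, luul, wnbn, pqkn, iuiw, jixd, ybrh, ggeh, ccei, fdrd, cxxj}, |N(lgte)| = 15.
Vertex ppcs has 15 neighbors: faab, fywi, umkp, lvev, leml, bmid, luul, wnbn, bgvo, pqkn, iuiw, fyjp, jixd, ybrh, cxxj.
N(ggeh) = {msfp, lgte, fywi, umkp, lvev, leml, bmid, wnbn, iuiw, fyjp, jixd, zoli, sbhx, gzrw, cxxj}, |N(ggeh)| = 15.
deg(avmz) = 15; N(avmz) = {mxcf, fywi, umkp, lvev, leml, yrhq, bmid, wnbn, iuiw, fyjp, jixd, isge, ccei, fdrd, cxxj}.
28-vertex 15-regular graph: this is K(8,2), the Kneser graph.
A has 3 distinct eigenvalues ≈ [15.0, 1.0, -5.0].
ϑ = −N·λ_min/(λ_max−λ_min) = −28·(-5)/(15−(-5)) = 7.
Numerically 7.00000000.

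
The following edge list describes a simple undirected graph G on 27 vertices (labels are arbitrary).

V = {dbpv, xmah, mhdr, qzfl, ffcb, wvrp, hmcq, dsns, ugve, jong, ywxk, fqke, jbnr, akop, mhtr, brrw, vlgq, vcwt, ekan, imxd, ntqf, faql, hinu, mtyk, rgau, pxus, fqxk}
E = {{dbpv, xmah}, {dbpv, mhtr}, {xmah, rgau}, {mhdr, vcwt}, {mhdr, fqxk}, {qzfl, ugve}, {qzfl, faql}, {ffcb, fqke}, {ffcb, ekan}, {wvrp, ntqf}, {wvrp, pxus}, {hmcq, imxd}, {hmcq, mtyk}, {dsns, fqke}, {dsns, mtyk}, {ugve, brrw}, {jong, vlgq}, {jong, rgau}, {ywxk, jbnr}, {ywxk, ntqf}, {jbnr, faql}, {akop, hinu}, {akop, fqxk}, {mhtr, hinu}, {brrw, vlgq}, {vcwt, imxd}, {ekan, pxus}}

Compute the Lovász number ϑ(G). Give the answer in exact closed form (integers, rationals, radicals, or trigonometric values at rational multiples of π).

Vertex xmah has 2 neighbors: dbpv, rgau.
deg(fqxk) = 2; N(fqxk) = {mhdr, akop}.
deg(brrw) = 2; N(brrw) = {ugve, vlgq}.
Vertex mtyk has 2 neighbors: hmcq, dsns.
G on 27 vertices is 2-regular; the odd cycle C_{27}.
A has 14 distinct eigenvalues ≈ [2.0, 1.94609, 1.787265, 1.532089, 1.194317, 0.79216, 0.347296, -0.11629, -0.573606, -1.0, -1.372483, -1.670976, -1.879385, -1.986477].
λ_max=2, λ_min=-2*cos(pi/27); ϑ = −27·λ_min/(λ_max−λ_min) = 27*cos(pi/27)/(cos(pi/27) + 1).
= 13.454204087… (decimal).
13 ≤ 27*cos(pi/27)/(cos(pi/27) + 1) ≤ 14: both strict.

27*cos(pi/27)/(cos(pi/27) + 1)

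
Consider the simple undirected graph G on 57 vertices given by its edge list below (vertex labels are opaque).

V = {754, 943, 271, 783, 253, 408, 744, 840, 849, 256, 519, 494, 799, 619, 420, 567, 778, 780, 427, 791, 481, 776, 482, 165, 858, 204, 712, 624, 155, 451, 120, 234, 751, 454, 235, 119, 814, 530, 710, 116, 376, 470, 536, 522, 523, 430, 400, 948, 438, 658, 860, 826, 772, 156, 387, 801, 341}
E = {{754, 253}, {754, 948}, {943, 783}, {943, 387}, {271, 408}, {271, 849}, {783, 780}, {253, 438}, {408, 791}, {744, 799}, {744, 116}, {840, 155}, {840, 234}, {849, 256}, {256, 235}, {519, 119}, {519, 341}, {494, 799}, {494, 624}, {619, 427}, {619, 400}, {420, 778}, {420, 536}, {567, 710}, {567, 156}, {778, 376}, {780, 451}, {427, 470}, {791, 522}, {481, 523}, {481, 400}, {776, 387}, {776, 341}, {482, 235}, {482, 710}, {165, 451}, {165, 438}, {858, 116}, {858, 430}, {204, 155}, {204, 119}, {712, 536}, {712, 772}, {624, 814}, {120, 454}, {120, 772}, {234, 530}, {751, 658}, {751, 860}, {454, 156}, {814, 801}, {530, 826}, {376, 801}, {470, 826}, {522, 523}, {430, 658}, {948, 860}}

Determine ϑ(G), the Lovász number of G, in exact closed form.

57*cos(pi/57)/(cos(pi/57) + 1)

deg(408) = 2; N(408) = {271, 791}.
Vertex 619 has 2 neighbors: 427, 400.
Vertex 776 has 2 neighbors: 387, 341.
N(256) = {849, 235}, |N(256)| = 2.
Regular of degree 2 on 57 vertices: a single 57-cycle (edge-transitive).
Distinct eigenvalues (to 5 d.p.): [2.0, 1.98786, 1.95159, 1.89163, 1.80871, 1.70384, 1.57828, 1.43357, 1.27145, 1.0939, 0.90307, 0.70128, 0.49097, 0.27471, 0.05511, -0.16516, -0.38342, -0.59703, -0.80339, -1.0, -1.18447, -1.35456, -1.50821, -1.64356, -1.75895, -1.85299, -1.92454, -1.97272, -1.99696].
−57·(-2*cos(pi/57)) / ((2)−(-2*cos(pi/57))) = 57*cos(pi/57)/(cos(pi/57) + 1) = ϑ(G).
≈ 28.478345168 (to 9 d.p.).
Check 28 ≤ 57*cos(pi/57)/(cos(pi/57) + 1) ≤ 29: both strict.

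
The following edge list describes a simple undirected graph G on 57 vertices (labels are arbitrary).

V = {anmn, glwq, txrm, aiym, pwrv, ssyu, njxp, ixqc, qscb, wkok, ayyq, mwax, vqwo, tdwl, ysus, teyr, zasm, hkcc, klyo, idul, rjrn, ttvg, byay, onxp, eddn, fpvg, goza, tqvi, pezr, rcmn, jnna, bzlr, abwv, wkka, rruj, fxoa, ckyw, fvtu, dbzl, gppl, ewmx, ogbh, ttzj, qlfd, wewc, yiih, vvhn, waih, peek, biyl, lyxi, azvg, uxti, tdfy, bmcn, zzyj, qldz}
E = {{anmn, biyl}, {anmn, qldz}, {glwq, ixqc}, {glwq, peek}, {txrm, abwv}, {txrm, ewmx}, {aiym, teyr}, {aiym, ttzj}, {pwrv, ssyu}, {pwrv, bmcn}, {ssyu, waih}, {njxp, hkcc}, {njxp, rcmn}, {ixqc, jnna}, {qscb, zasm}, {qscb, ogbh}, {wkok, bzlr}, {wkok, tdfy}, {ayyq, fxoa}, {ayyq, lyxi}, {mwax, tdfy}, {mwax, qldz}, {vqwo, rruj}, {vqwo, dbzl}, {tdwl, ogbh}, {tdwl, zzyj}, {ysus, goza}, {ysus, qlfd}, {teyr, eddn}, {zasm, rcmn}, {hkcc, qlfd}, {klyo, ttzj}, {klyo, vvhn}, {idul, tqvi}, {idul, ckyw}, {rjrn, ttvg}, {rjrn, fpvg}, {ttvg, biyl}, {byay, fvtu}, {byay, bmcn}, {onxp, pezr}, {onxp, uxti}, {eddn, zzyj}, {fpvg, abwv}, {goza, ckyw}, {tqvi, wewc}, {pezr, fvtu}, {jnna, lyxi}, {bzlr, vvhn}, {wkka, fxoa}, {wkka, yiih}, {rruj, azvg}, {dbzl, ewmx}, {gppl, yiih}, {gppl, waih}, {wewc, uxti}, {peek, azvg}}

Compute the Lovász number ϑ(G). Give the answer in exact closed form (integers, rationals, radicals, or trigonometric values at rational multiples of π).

N(ogbh) = {qscb, tdwl}, |N(ogbh)| = 2.
deg(txrm) = 2; N(txrm) = {abwv, ewmx}.
Vertex pezr has 2 neighbors: onxp, fvtu.
N(wkka) = {fxoa, yiih}, |N(wkka)| = 2.
deg(v) = 2 for all v (|V|=57); connected 2-regular on 57 ⇒ C_{57}.
spec(A) ≈ [2.0, 1.9879, 1.9516, 1.8916, 1.8087, 1.7038, 1.5783, 1.4336, 1.2714, 1.0939, 0.9031, 0.7013, 0.491, 0.2747, 0.0551, -0.1652, -0.3834, -0.597, -0.8034, -1.0, -1.1845, -1.3546, -1.5082, -1.6436, -1.7589, -1.853, -1.9245, -1.9727, -1.997] (distinct, 4 d.p.).
ϑ = −N·λ_min/(λ_max−λ_min) = −57·(-2*cos(pi/57))/(2−(-2*cos(pi/57))) = 57*cos(pi/57)/(cos(pi/57) + 1).
≈ 28.4783452 (to 7 d.p.).
Sandwich: α(G)=28 ≤ ϑ(G)=57*cos(pi/57)/(cos(pi/57) + 1) ≤ χ(Ḡ)=29 (both strict).

57*cos(pi/57)/(cos(pi/57) + 1)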